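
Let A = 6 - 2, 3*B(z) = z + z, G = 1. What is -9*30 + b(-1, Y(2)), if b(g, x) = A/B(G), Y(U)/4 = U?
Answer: -264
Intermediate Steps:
B(z) = 2*z/3 (B(z) = (z + z)/3 = (2*z)/3 = 2*z/3)
A = 4
Y(U) = 4*U
b(g, x) = 6 (b(g, x) = 4/(((⅔)*1)) = 4/(⅔) = 4*(3/2) = 6)
-9*30 + b(-1, Y(2)) = -9*30 + 6 = -270 + 6 = -264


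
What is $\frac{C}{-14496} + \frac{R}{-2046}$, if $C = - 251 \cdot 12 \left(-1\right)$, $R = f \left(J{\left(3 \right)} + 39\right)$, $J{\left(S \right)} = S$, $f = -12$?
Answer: $\frac{15881}{411928} \approx 0.038553$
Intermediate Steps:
$R = -504$ ($R = - 12 \left(3 + 39\right) = \left(-12\right) 42 = -504$)
$C = 3012$ ($C = \left(-251\right) \left(-12\right) = 3012$)
$\frac{C}{-14496} + \frac{R}{-2046} = \frac{3012}{-14496} - \frac{504}{-2046} = 3012 \left(- \frac{1}{14496}\right) - - \frac{84}{341} = - \frac{251}{1208} + \frac{84}{341} = \frac{15881}{411928}$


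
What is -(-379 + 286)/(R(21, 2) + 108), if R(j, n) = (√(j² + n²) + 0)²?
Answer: 93/553 ≈ 0.16817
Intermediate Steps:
R(j, n) = j² + n² (R(j, n) = (√(j² + n²))² = j² + n²)
-(-379 + 286)/(R(21, 2) + 108) = -(-379 + 286)/((21² + 2²) + 108) = -(-93)/((441 + 4) + 108) = -(-93)/(445 + 108) = -(-93)/553 = -1*(-93/553) = 93/553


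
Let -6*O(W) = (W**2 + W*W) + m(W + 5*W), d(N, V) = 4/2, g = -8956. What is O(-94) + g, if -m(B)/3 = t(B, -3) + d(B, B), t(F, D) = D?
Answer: -71411/6 ≈ -11902.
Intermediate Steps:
d(N, V) = 2 (d(N, V) = 4*(1/2) = 2)
m(B) = 3 (m(B) = -3*(-3 + 2) = -3*(-1) = 3)
O(W) = -1/2 - W**2/3 (O(W) = -((W**2 + W*W) + 3)/6 = -((W**2 + W**2) + 3)/6 = -(2*W**2 + 3)/6 = -(3 + 2*W**2)/6 = -1/2 - W**2/3)
O(-94) + g = (-1/2 - 1/3*(-94)**2) - 8956 = (-1/2 - 1/3*8836) - 8956 = (-1/2 - 8836/3) - 8956 = -17675/6 - 8956 = -71411/6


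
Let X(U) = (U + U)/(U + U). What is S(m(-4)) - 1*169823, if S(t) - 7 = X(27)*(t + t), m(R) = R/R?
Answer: -169814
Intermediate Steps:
X(U) = 1 (X(U) = (2*U)/((2*U)) = (2*U)*(1/(2*U)) = 1)
m(R) = 1
S(t) = 7 + 2*t (S(t) = 7 + 1*(t + t) = 7 + 1*(2*t) = 7 + 2*t)
S(m(-4)) - 1*169823 = (7 + 2*1) - 1*169823 = (7 + 2) - 169823 = 9 - 169823 = -169814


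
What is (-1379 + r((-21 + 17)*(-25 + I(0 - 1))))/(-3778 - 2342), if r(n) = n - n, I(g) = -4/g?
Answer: 1379/6120 ≈ 0.22533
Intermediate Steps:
r(n) = 0
(-1379 + r((-21 + 17)*(-25 + I(0 - 1))))/(-3778 - 2342) = (-1379 + 0)/(-3778 - 2342) = -1379/(-6120) = -1379*(-1/6120) = 1379/6120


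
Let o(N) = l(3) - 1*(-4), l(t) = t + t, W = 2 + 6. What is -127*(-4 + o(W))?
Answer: -762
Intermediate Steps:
W = 8
l(t) = 2*t
o(N) = 10 (o(N) = 2*3 - 1*(-4) = 6 + 4 = 10)
-127*(-4 + o(W)) = -127*(-4 + 10) = -127*6 = -762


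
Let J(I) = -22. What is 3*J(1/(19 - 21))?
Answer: -66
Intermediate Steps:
3*J(1/(19 - 21)) = 3*(-22) = -66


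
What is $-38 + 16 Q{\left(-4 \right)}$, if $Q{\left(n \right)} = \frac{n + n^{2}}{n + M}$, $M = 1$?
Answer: $-102$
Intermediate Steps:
$Q{\left(n \right)} = \frac{n + n^{2}}{1 + n}$ ($Q{\left(n \right)} = \frac{n + n^{2}}{n + 1} = \frac{n + n^{2}}{1 + n}$)
$-38 + 16 Q{\left(-4 \right)} = -38 + 16 \left(-4\right) = -38 - 64 = -102$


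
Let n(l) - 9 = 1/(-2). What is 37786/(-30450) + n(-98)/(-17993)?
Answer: -97163189/78269550 ≈ -1.2414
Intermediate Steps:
n(l) = 17/2 (n(l) = 9 + 1/(-2) = 9 - ½ = 17/2)
37786/(-30450) + n(-98)/(-17993) = 37786/(-30450) + (17/2)/(-17993) = 37786*(-1/30450) + (17/2)*(-1/17993) = -2699/2175 - 17/35986 = -97163189/78269550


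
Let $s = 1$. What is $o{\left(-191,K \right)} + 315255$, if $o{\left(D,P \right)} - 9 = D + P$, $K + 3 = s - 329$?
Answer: $314742$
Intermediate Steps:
$K = -331$ ($K = -3 + \left(1 - 329\right) = -3 - 328 = -331$)
$o{\left(D,P \right)} = 9 + D + P$ ($o{\left(D,P \right)} = 9 + \left(D + P\right) = 9 + D + P$)
$o{\left(-191,K \right)} + 315255 = \left(9 - 191 - 331\right) + 315255 = -513 + 315255 = 314742$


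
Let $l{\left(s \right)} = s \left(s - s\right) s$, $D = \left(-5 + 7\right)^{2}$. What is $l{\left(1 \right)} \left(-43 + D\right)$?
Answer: $0$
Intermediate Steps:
$D = 4$ ($D = 2^{2} = 4$)
$l{\left(s \right)} = 0$ ($l{\left(s \right)} = s 0 s = 0 s = 0$)
$l{\left(1 \right)} \left(-43 + D\right) = 0 \left(-43 + 4\right) = 0 \left(-39\right) = 0$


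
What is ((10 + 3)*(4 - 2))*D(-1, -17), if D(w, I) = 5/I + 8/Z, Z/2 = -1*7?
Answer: -2678/119 ≈ -22.504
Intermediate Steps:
Z = -14 (Z = 2*(-1*7) = 2*(-7) = -14)
D(w, I) = -4/7 + 5/I (D(w, I) = 5/I + 8/(-14) = 5/I + 8*(-1/14) = 5/I - 4/7 = -4/7 + 5/I)
((10 + 3)*(4 - 2))*D(-1, -17) = ((10 + 3)*(4 - 2))*(-4/7 + 5/(-17)) = (13*2)*(-4/7 + 5*(-1/17)) = 26*(-4/7 - 5/17) = 26*(-103/119) = -2678/119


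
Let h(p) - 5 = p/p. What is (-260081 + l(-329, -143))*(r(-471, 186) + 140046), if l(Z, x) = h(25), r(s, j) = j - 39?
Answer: -36460694475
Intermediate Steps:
h(p) = 6 (h(p) = 5 + p/p = 5 + 1 = 6)
r(s, j) = -39 + j
l(Z, x) = 6
(-260081 + l(-329, -143))*(r(-471, 186) + 140046) = (-260081 + 6)*((-39 + 186) + 140046) = -260075*(147 + 140046) = -260075*140193 = -36460694475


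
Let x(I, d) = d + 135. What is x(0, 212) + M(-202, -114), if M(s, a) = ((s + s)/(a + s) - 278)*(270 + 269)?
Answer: -11755666/79 ≈ -1.4881e+5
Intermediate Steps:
x(I, d) = 135 + d
M(s, a) = -149842 + 1078*s/(a + s) (M(s, a) = ((2*s)/(a + s) - 278)*539 = (2*s/(a + s) - 278)*539 = (-278 + 2*s/(a + s))*539 = -149842 + 1078*s/(a + s))
x(0, 212) + M(-202, -114) = (135 + 212) + 1078*(-139*(-114) - 138*(-202))/(-114 - 202) = 347 + 1078*(15846 + 27876)/(-316) = 347 + 1078*(-1/316)*43722 = 347 - 11783079/79 = -11755666/79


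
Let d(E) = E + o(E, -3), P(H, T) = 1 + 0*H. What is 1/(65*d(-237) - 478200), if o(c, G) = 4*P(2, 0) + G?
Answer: -1/493540 ≈ -2.0262e-6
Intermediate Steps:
P(H, T) = 1 (P(H, T) = 1 + 0 = 1)
o(c, G) = 4 + G (o(c, G) = 4*1 + G = 4 + G)
d(E) = 1 + E (d(E) = E + (4 - 3) = E + 1 = 1 + E)
1/(65*d(-237) - 478200) = 1/(65*(1 - 237) - 478200) = 1/(65*(-236) - 478200) = 1/(-15340 - 478200) = 1/(-493540) = -1/493540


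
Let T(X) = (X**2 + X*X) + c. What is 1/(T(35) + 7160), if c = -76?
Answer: 1/9534 ≈ 0.00010489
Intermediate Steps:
T(X) = -76 + 2*X**2 (T(X) = (X**2 + X*X) - 76 = (X**2 + X**2) - 76 = 2*X**2 - 76 = -76 + 2*X**2)
1/(T(35) + 7160) = 1/((-76 + 2*35**2) + 7160) = 1/((-76 + 2*1225) + 7160) = 1/((-76 + 2450) + 7160) = 1/(2374 + 7160) = 1/9534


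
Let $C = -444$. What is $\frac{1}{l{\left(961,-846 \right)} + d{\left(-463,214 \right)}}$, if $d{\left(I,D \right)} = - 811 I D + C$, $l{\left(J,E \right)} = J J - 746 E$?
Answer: $\frac{1}{81909695} \approx 1.2209 \cdot 10^{-8}$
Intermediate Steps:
$l{\left(J,E \right)} = J^{2} - 746 E$
$d{\left(I,D \right)} = -444 - 811 D I$ ($d{\left(I,D \right)} = - 811 I D - 444 = - 811 D I - 444 = -444 - 811 D I$)
$\frac{1}{l{\left(961,-846 \right)} + d{\left(-463,214 \right)}} = \frac{1}{\left(961^{2} - -631116\right) - \left(444 + 173554 \left(-463\right)\right)} = \frac{1}{\left(923521 + 631116\right) + \left(-444 + 80355502\right)} = \frac{1}{1554637 + 80355058} = \frac{1}{81909695}$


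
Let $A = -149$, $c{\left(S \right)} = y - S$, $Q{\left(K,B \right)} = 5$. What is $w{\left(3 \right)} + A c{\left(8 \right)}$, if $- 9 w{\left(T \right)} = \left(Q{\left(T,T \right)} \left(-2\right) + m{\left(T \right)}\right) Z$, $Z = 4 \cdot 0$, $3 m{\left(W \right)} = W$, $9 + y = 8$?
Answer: $1341$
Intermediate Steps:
$y = -1$ ($y = -9 + 8 = -1$)
$c{\left(S \right)} = -1 - S$
$m{\left(W \right)} = \frac{W}{3}$
$Z = 0$
$w{\left(T \right)} = 0$ ($w{\left(T \right)} = - \frac{\left(5 \left(-2\right) + \frac{T}{3}\right) 0}{9} = - \frac{\left(-10 + \frac{T}{3}\right) 0}{9} = \left(- \frac{1}{9}\right) 0 = 0$)
$w{\left(3 \right)} + A c{\left(8 \right)} = 0 - 149 \left(-1 - 8\right) = 0 - -1341 = 0 + 1341 = 1341$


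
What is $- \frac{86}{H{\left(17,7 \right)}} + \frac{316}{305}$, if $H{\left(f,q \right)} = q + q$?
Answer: $- \frac{10903}{2135} \approx -5.1068$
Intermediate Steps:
$H{\left(f,q \right)} = 2 q$
$- \frac{86}{H{\left(17,7 \right)}} + \frac{316}{305} = - \frac{86}{2 \cdot 7} + \frac{316}{305} = - \frac{86}{14} + 316 \cdot \frac{1}{305} = \left(-86\right) \frac{1}{14} + \frac{316}{305} = - \frac{43}{7} + \frac{316}{305} = - \frac{10903}{2135}$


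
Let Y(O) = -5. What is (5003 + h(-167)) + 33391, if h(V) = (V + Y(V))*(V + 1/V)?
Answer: 11208878/167 ≈ 67119.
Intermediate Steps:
h(V) = (-5 + V)*(V + 1/V) (h(V) = (V - 5)*(V + 1/V) = (-5 + V)*(V + 1/V))
(5003 + h(-167)) + 33391 = (5003 + (1 + (-167)² - 5*(-167) - 5/(-167))) + 33391 = (5003 + (1 + 27889 + 835 - 5*(-1/167))) + 33391 = (5003 + (1 + 27889 + 835 + 5/167)) + 33391 = (5003 + 4797080/167) + 33391 = 5632581/167 + 33391 = 11208878/167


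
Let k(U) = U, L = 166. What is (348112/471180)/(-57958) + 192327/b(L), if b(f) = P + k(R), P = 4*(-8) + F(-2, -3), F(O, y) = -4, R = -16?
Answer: -656523853909463/177506227860 ≈ -3698.6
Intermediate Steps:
P = -36 (P = 4*(-8) - 4 = -32 - 4 = -36)
b(f) = -52 (b(f) = -36 - 16 = -52)
(348112/471180)/(-57958) + 192327/b(L) = (348112/471180)/(-57958) + 192327/(-52) = (348112*(1/471180))*(-1/57958) + 192327*(-1/52) = (87028/117795)*(-1/57958) - 192327/52 = -43514/3413581305 - 192327/52 = -656523853909463/177506227860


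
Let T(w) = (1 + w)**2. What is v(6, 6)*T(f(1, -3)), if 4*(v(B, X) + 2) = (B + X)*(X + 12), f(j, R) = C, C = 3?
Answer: 832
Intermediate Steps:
f(j, R) = 3
v(B, X) = -2 + (12 + X)*(B + X)/4 (v(B, X) = -2 + ((B + X)*(X + 12))/4 = -2 + ((B + X)*(12 + X))/4 = -2 + ((12 + X)*(B + X))/4 = -2 + (12 + X)*(B + X)/4)
v(6, 6)*T(f(1, -3)) = (-2 + 3*6 + 3*6 + (1/4)*6**2 + (1/4)*6*6)*(1 + 3)**2 = (-2 + 18 + 18 + (1/4)*36 + 9)*4**2 = (-2 + 18 + 18 + 9 + 9)*16 = 52*16 = 832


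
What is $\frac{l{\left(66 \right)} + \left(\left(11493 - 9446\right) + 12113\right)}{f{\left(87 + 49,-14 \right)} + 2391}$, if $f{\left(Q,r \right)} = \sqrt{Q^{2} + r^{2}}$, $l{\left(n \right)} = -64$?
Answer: $\frac{33703536}{5698189} - \frac{28192 \sqrt{4673}}{5698189} \approx 5.5766$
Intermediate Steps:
$\frac{l{\left(66 \right)} + \left(\left(11493 - 9446\right) + 12113\right)}{f{\left(87 + 49,-14 \right)} + 2391} = \frac{-64 + \left(\left(11493 - 9446\right) + 12113\right)}{\sqrt{\left(87 + 49\right)^{2} + \left(-14\right)^{2}} + 2391} = \frac{-64 + \left(2047 + 12113\right)}{\sqrt{136^{2} + 196} + 2391} = \frac{-64 + 14160}{\sqrt{18496 + 196} + 2391} = \frac{14096}{\sqrt{18692} + 2391} = \frac{14096}{2 \sqrt{4673} + 2391} = \frac{14096}{2391 + 2 \sqrt{4673}}$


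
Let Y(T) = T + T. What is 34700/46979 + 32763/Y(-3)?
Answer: -512988259/93958 ≈ -5459.8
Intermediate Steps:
Y(T) = 2*T
34700/46979 + 32763/Y(-3) = 34700/46979 + 32763/((2*(-3))) = 34700*(1/46979) + 32763/(-6) = 34700/46979 + 32763*(-⅙) = 34700/46979 - 10921/2 = -512988259/93958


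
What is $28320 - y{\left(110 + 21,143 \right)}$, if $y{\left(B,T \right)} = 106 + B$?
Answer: $28083$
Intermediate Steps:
$28320 - y{\left(110 + 21,143 \right)} = 28320 - \left(106 + \left(110 + 21\right)\right) = 28320 - \left(106 + 131\right) = 28320 - 237 = 28083$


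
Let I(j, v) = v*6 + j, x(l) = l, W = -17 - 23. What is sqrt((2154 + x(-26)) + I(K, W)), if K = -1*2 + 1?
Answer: sqrt(1887) ≈ 43.440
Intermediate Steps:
K = -1 (K = -2 + 1 = -1)
W = -40
I(j, v) = j + 6*v (I(j, v) = 6*v + j = j + 6*v)
sqrt((2154 + x(-26)) + I(K, W)) = sqrt((2154 - 26) + (-1 + 6*(-40))) = sqrt(2128 + (-1 - 240)) = sqrt(2128 - 241) = sqrt(1887)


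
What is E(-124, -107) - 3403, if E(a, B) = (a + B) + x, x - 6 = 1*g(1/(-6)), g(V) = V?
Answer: -21769/6 ≈ -3628.2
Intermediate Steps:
x = 35/6 (x = 6 + 1/(-6) = 6 + 1*(-⅙) = 6 - ⅙ = 35/6 ≈ 5.8333)
E(a, B) = 35/6 + B + a (E(a, B) = (a + B) + 35/6 = (B + a) + 35/6 = 35/6 + B + a)
E(-124, -107) - 3403 = (35/6 - 107 - 124) - 3403 = -1351/6 - 3403 = -21769/6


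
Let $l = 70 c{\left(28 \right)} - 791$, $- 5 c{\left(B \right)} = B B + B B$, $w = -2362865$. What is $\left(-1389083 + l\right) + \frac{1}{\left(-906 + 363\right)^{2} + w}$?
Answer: $- \frac{2919678757217}{2068016} \approx -1.4118 \cdot 10^{6}$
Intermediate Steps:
$c{\left(B \right)} = - \frac{2 B^{2}}{5}$ ($c{\left(B \right)} = - \frac{B B + B B}{5} = - \frac{B^{2} + B^{2}}{5} = - \frac{2 B^{2}}{5}$)
$l = -22743$ ($l = 70 \left(- \frac{2 \cdot 28^{2}}{5}\right) - 791 = 70 \left(\left(- \frac{2}{5}\right) 784\right) - 791 = 70 \left(- \frac{1568}{5}\right) - 791 = -21952 - 791 = -22743$)
$\left(-1389083 + l\right) + \frac{1}{\left(-906 + 363\right)^{2} + w} = \left(-1389083 - 22743\right) + \frac{1}{\left(-906 + 363\right)^{2} - 2362865} = -1411826 + \frac{1}{\left(-543\right)^{2} - 2362865} = -1411826 + \frac{1}{294849 - 2362865} = -1411826 + \frac{1}{-2068016} = -1411826 - \frac{1}{2068016} = - \frac{2919678757217}{2068016}$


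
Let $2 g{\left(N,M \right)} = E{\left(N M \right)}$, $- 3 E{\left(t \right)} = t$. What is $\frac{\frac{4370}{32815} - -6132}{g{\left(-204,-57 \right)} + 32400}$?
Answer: $\frac{20122595}{99961053} \approx 0.2013$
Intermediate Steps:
$E{\left(t \right)} = - \frac{t}{3}$
$g{\left(N,M \right)} = - \frac{M N}{6}$ ($g{\left(N,M \right)} = \frac{\left(- \frac{1}{3}\right) N M}{2} = \frac{\left(- \frac{1}{3}\right) M N}{2} = - \frac{M N}{6}$)
$\frac{\frac{4370}{32815} - -6132}{g{\left(-204,-57 \right)} + 32400} = \frac{\frac{4370}{32815} - -6132}{\left(- \frac{1}{6}\right) \left(-57\right) \left(-204\right) + 32400} = \frac{4370 \cdot \frac{1}{32815} + 6132}{-1938 + 32400} = \frac{\frac{874}{6563} + 6132}{30462} = \frac{40245190}{6563} \cdot \frac{1}{30462} = \frac{20122595}{99961053}$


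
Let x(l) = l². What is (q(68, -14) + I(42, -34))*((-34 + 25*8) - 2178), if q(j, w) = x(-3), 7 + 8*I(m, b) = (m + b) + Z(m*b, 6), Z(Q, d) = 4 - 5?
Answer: -18108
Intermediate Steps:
Z(Q, d) = -1
I(m, b) = -1 + b/8 + m/8 (I(m, b) = -7/8 + ((m + b) - 1)/8 = -7/8 + ((b + m) - 1)/8 = -7/8 + (-1 + b + m)/8 = -7/8 + (-⅛ + b/8 + m/8) = -1 + b/8 + m/8)
q(j, w) = 9 (q(j, w) = (-3)² = 9)
(q(68, -14) + I(42, -34))*((-34 + 25*8) - 2178) = (9 + (-1 + (⅛)*(-34) + (⅛)*42))*((-34 + 25*8) - 2178) = (9 + (-1 - 17/4 + 21/4))*((-34 + 200) - 2178) = (9 + 0)*(166 - 2178) = 9*(-2012) = -18108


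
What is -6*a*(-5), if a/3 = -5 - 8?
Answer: -1170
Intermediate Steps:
a = -39 (a = 3*(-5 - 8) = 3*(-13) = -39)
-6*a*(-5) = -6*(-39)*(-5) = 234*(-5) = -1170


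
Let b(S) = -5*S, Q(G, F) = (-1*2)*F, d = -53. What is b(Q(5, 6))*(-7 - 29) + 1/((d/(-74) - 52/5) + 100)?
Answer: -72180350/33417 ≈ -2160.0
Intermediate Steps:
Q(G, F) = -2*F
b(Q(5, 6))*(-7 - 29) + 1/((d/(-74) - 52/5) + 100) = (-(-10)*6)*(-7 - 29) + 1/((-53/(-74) - 52/5) + 100) = -5*(-12)*(-36) + 1/((-53*(-1/74) - 52*⅕) + 100) = 60*(-36) + 1/((53/74 - 52/5) + 100) = -2160 + 1/(-3583/370 + 100) = -2160 + 1/(33417/370) = -2160 + 370/33417 = -72180350/33417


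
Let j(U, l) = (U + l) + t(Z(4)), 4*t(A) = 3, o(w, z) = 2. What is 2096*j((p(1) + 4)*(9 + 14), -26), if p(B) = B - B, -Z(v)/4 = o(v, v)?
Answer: 139908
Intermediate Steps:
Z(v) = -8 (Z(v) = -4*2 = -8)
t(A) = ¾ (t(A) = (¼)*3 = ¾)
p(B) = 0
j(U, l) = ¾ + U + l (j(U, l) = (U + l) + ¾ = ¾ + U + l)
2096*j((p(1) + 4)*(9 + 14), -26) = 2096*(¾ + (0 + 4)*(9 + 14) - 26) = 2096*(¾ + 4*23 - 26) = 2096*(¾ + 92 - 26) = 2096*(267/4) = 139908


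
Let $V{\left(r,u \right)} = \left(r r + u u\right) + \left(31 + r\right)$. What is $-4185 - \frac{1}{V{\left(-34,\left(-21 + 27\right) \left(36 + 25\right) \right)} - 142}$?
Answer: $- \frac{564836896}{134967} \approx -4185.0$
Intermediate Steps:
$V{\left(r,u \right)} = 31 + r + r^{2} + u^{2}$ ($V{\left(r,u \right)} = \left(r^{2} + u^{2}\right) + \left(31 + r\right) = 31 + r + r^{2} + u^{2}$)
$-4185 - \frac{1}{V{\left(-34,\left(-21 + 27\right) \left(36 + 25\right) \right)} - 142} = -4185 - \frac{1}{\left(31 - 34 + \left(-34\right)^{2} + \left(\left(-21 + 27\right) \left(36 + 25\right)\right)^{2}\right) - 142} = -4185 - \frac{1}{\left(31 - 34 + 1156 + \left(6 \cdot 61\right)^{2}\right) - 142} = -4185 - \frac{1}{\left(31 - 34 + 1156 + 366^{2}\right) - 142} = -4185 - \frac{1}{\left(31 - 34 + 1156 + 133956\right) - 142} = -4185 - \frac{1}{135109 - 142} = -4185 - \frac{1}{134967} = - \frac{564836896}{134967}$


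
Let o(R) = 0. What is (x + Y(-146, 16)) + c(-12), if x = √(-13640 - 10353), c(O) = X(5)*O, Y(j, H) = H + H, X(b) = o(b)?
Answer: 32 + I*√23993 ≈ 32.0 + 154.9*I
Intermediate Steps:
X(b) = 0
Y(j, H) = 2*H
c(O) = 0 (c(O) = 0*O = 0)
x = I*√23993 (x = √(-23993) = I*√23993 ≈ 154.9*I)
(x + Y(-146, 16)) + c(-12) = (I*√23993 + 2*16) + 0 = (I*√23993 + 32) + 0 = (32 + I*√23993) + 0 = 32 + I*√23993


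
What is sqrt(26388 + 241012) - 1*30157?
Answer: -30157 + 10*sqrt(2674) ≈ -29640.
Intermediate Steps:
sqrt(26388 + 241012) - 1*30157 = sqrt(267400) - 30157 = 10*sqrt(2674) - 30157 = -30157 + 10*sqrt(2674)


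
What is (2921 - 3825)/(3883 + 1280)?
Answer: -904/5163 ≈ -0.17509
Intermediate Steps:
(2921 - 3825)/(3883 + 1280) = -904/5163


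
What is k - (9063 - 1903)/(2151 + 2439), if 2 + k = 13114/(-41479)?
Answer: -73796012/19038861 ≈ -3.8761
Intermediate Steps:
k = -96072/41479 (k = -2 + 13114/(-41479) = -2 + 13114*(-1/41479) = -2 - 13114/41479 = -96072/41479 ≈ -2.3162)
k - (9063 - 1903)/(2151 + 2439) = -96072/41479 - (9063 - 1903)/(2151 + 2439) = -96072/41479 - 7160/4590 = -96072/41479 - 1*716/459 = -96072/41479 - 716/459 = -73796012/19038861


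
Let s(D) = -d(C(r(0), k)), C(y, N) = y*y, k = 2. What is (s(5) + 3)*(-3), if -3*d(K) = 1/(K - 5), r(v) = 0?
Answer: -44/5 ≈ -8.8000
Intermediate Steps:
C(y, N) = y**2
d(K) = -1/(3*(-5 + K)) (d(K) = -1/(3*(K - 5)) = -1/(3*(-5 + K)))
s(D) = -1/15 (s(D) = -(-1)/(-15 + 3*0**2) = -(-1)/(-15 + 3*0) = -(-1)/(-15 + 0) = -(-1)/(-15) = -(-1)*(-1)/15 = -1*1/15 = -1/15)
(s(5) + 3)*(-3) = (-1/15 + 3)*(-3) = (44/15)*(-3) = -44/5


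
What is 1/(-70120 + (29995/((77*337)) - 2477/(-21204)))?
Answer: -78603228/5511558305981 ≈ -1.4262e-5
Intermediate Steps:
1/(-70120 + (29995/((77*337)) - 2477/(-21204))) = 1/(-70120 + (29995/25949 - 2477*(-1/21204))) = 1/(-70120 + (29995*(1/25949) + 2477/21204)) = 1/(-70120 + (4285/3707 + 2477/21204)) = 1/(-70120 + 100041379/78603228) = 1/(-5511558305981/78603228) = -78603228/5511558305981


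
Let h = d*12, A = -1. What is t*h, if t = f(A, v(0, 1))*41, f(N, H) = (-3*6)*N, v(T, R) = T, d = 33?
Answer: 292248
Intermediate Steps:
f(N, H) = -18*N
h = 396 (h = 33*12 = 396)
t = 738 (t = -18*(-1)*41 = 18*41 = 738)
t*h = 738*396 = 292248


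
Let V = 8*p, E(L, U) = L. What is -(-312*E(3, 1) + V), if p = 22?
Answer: 760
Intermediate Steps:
V = 176 (V = 8*22 = 176)
-(-312*E(3, 1) + V) = -(-312*3 + 176) = -(-936 + 176) = -1*(-760) = 760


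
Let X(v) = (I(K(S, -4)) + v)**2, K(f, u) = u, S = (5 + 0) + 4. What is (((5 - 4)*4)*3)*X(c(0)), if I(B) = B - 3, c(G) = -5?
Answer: 1728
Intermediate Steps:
S = 9 (S = 5 + 4 = 9)
I(B) = -3 + B
X(v) = (-7 + v)**2 (X(v) = ((-3 - 4) + v)**2 = (-7 + v)**2)
(((5 - 4)*4)*3)*X(c(0)) = (((5 - 4)*4)*3)*(-7 - 5)**2 = ((1*4)*3)*(-12)**2 = (4*3)*144 = 12*144 = 1728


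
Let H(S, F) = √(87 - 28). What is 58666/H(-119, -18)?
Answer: 58666*√59/59 ≈ 7637.7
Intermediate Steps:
H(S, F) = √59
58666/H(-119, -18) = 58666/(√59) = 58666*(√59/59) = 58666*√59/59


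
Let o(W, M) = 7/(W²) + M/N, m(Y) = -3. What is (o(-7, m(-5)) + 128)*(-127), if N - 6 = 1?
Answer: -113538/7 ≈ -16220.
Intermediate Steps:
N = 7 (N = 6 + 1 = 7)
o(W, M) = 7/W² + M/7 (o(W, M) = 7/(W²) + M/7 = 7/W² + M*(⅐) = 7/W² + M/7)
(o(-7, m(-5)) + 128)*(-127) = ((7/(-7)² + (⅐)*(-3)) + 128)*(-127) = ((7*(1/49) - 3/7) + 128)*(-127) = ((⅐ - 3/7) + 128)*(-127) = (-2/7 + 128)*(-127) = (894/7)*(-127) = -113538/7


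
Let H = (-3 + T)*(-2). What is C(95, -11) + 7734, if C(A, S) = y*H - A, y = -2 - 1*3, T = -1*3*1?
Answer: 7579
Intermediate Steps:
T = -3 (T = -3*1 = -3)
y = -5 (y = -2 - 3 = -5)
H = 12 (H = (-3 - 3)*(-2) = -6*(-2) = 12)
C(A, S) = -60 - A (C(A, S) = -5*12 - A = -60 - A)
C(95, -11) + 7734 = (-60 - 1*95) + 7734 = (-60 - 95) + 7734 = -155 + 7734 = 7579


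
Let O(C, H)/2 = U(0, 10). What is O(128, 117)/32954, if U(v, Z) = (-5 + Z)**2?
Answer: 25/16477 ≈ 0.0015173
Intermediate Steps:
O(C, H) = 50 (O(C, H) = 2*(-5 + 10)**2 = 2*5**2 = 2*25 = 50)
O(128, 117)/32954 = 50/32954 = 50*(1/32954) = 25/16477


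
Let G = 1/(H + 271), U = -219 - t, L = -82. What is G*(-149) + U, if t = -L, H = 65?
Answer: -101285/336 ≈ -301.44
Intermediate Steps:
t = 82 (t = -1*(-82) = 82)
U = -301 (U = -219 - 1*82 = -219 - 82 = -301)
G = 1/336 (G = 1/(65 + 271) = 1/336 ≈ 0.0029762)
G*(-149) + U = (1/336)*(-149) - 301 = -149/336 - 301 = -101285/336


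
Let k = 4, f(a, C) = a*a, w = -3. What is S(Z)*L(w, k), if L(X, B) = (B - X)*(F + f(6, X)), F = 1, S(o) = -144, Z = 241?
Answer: -37296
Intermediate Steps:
f(a, C) = a**2
L(X, B) = -37*X + 37*B (L(X, B) = (B - X)*(1 + 6**2) = (B - X)*(1 + 36) = (B - X)*37 = -37*X + 37*B)
S(Z)*L(w, k) = -144*(-37*(-3) + 37*4) = -144*(111 + 148) = -144*259 = -37296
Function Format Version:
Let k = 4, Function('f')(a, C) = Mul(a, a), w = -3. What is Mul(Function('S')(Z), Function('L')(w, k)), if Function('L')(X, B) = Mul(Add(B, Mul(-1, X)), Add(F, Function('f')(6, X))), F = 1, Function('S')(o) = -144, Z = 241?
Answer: -37296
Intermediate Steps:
Function('f')(a, C) = Pow(a, 2)
Function('L')(X, B) = Add(Mul(-37, X), Mul(37, B)) (Function('L')(X, B) = Mul(Add(B, Mul(-1, X)), Add(1, Pow(6, 2))) = Mul(Add(B, Mul(-1, X)), Add(1, 36)) = Mul(Add(B, Mul(-1, X)), 37) = Add(Mul(-37, X), Mul(37, B)))
Mul(Function('S')(Z), Function('L')(w, k)) = Mul(-144, Add(Mul(-37, -3), Mul(37, 4))) = Mul(-144, Add(111, 148)) = Mul(-144, 259) = -37296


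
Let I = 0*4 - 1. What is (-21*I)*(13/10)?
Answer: 273/10 ≈ 27.300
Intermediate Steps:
I = -1 (I = 0 - 1 = -1)
(-21*I)*(13/10) = (-21*(-1))*(13/10) = 21*(13*(⅒)) = 21*(13/10) = 273/10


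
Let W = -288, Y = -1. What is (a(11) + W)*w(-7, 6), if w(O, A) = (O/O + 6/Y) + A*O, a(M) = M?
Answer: 13019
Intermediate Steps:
w(O, A) = -5 + A*O (w(O, A) = (O/O + 6/(-1)) + A*O = (1 + 6*(-1)) + A*O = (1 - 6) + A*O = -5 + A*O)
(a(11) + W)*w(-7, 6) = (11 - 288)*(-5 + 6*(-7)) = -277*(-5 - 42) = -277*(-47) = 13019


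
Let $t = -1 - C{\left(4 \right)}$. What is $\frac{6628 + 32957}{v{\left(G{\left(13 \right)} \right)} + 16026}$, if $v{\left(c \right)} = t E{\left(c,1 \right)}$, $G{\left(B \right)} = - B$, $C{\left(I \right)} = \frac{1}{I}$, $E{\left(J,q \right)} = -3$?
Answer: $\frac{1820}{737} \approx 2.4695$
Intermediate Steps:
$t = - \frac{5}{4}$ ($t = -1 - \frac{1}{4} = - \frac{5}{4} \approx -1.25$)
$v{\left(c \right)} = \frac{15}{4}$ ($v{\left(c \right)} = \left(- \frac{5}{4}\right) \left(-3\right) = \frac{15}{4}$)
$\frac{6628 + 32957}{v{\left(G{\left(13 \right)} \right)} + 16026} = \frac{6628 + 32957}{\frac{15}{4} + 16026} = \frac{39585}{\frac{64119}{4}} = 39585 \cdot \frac{4}{64119} = \frac{1820}{737}$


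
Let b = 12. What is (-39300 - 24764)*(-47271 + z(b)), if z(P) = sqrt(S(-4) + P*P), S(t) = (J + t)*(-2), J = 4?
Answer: 3027600576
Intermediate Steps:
S(t) = -8 - 2*t (S(t) = (4 + t)*(-2) = -8 - 2*t)
z(P) = sqrt(P**2) (z(P) = sqrt((-8 - 2*(-4)) + P*P) = sqrt((-8 + 8) + P**2) = sqrt(0 + P**2) = sqrt(P**2))
(-39300 - 24764)*(-47271 + z(b)) = (-39300 - 24764)*(-47271 + sqrt(12**2)) = -64064*(-47271 + sqrt(144)) = -64064*(-47271 + 12) = -64064*(-47259) = 3027600576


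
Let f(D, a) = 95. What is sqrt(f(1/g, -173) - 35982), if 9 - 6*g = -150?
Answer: I*sqrt(35887) ≈ 189.44*I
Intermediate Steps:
g = 53/2 (g = 3/2 - 1/6*(-150) = 3/2 + 25 = 53/2 ≈ 26.500)
sqrt(f(1/g, -173) - 35982) = sqrt(95 - 35982) = sqrt(-35887) = I*sqrt(35887)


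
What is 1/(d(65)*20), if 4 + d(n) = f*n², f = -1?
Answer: -1/84580 ≈ -1.1823e-5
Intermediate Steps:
d(n) = -4 - n²
1/(d(65)*20) = 1/((-4 - 1*65²)*20) = 1/((-4 - 1*4225)*20) = 1/((-4 - 4225)*20) = 1/(-4229*20) = 1/(-84580) = -1/84580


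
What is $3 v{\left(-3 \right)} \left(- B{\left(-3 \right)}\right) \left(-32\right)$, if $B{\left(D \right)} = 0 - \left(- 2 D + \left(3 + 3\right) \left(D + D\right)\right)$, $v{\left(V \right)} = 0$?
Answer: $0$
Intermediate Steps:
$B{\left(D \right)} = - 10 D$ ($B{\left(D \right)} = 0 - \left(- 2 D + 6 \cdot 2 D\right) = 0 - \left(- 2 D + 12 D\right) = 0 - 10 D = - 10 D$)
$3 v{\left(-3 \right)} \left(- B{\left(-3 \right)}\right) \left(-32\right) = 3 \cdot 0 \left(- \left(-10\right) \left(-3\right)\right) \left(-32\right) = 0 \left(\left(-1\right) 30\right) \left(-32\right) = 0 \left(-30\right) \left(-32\right) = 0 \left(-32\right) = 0$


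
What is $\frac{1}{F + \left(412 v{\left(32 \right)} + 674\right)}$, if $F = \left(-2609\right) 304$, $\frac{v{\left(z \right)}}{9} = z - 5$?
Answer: $- \frac{1}{692346} \approx -1.4444 \cdot 10^{-6}$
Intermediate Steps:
$v{\left(z \right)} = -45 + 9 z$ ($v{\left(z \right)} = 9 \left(z - 5\right) = 9 \left(-5 + z\right) = -45 + 9 z$)
$F = -793136$
$\frac{1}{F + \left(412 v{\left(32 \right)} + 674\right)} = \frac{1}{-793136 + \left(412 \left(-45 + 9 \cdot 32\right) + 674\right)} = \frac{1}{-793136 + \left(412 \left(-45 + 288\right) + 674\right)} = \frac{1}{-793136 + \left(412 \cdot 243 + 674\right)} = \frac{1}{-793136 + \left(100116 + 674\right)} = \frac{1}{-793136 + 100790} = \frac{1}{-692346} = - \frac{1}{692346}$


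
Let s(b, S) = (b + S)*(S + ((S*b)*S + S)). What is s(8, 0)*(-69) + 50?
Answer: 50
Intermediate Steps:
s(b, S) = (S + b)*(2*S + b*S**2) (s(b, S) = (S + b)*(S + (b*S**2 + S)) = (S + b)*(S + (S + b*S**2)) = (S + b)*(2*S + b*S**2))
s(8, 0)*(-69) + 50 = (0*(2*0 + 2*8 + 0*8**2 + 8*0**2))*(-69) + 50 = (0*(0 + 16 + 0*64 + 8*0))*(-69) + 50 = (0*(0 + 16 + 0 + 0))*(-69) + 50 = (0*16)*(-69) + 50 = 0*(-69) + 50 = 0 + 50 = 50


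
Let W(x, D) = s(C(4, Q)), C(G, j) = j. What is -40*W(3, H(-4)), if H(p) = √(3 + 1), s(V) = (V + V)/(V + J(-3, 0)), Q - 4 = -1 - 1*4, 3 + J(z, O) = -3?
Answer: -80/7 ≈ -11.429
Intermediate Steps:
J(z, O) = -6 (J(z, O) = -3 - 3 = -6)
Q = -1 (Q = 4 + (-1 - 1*4) = 4 + (-1 - 4) = 4 - 5 = -1)
s(V) = 2*V/(-6 + V) (s(V) = (V + V)/(V - 6) = (2*V)/(-6 + V) = 2*V/(-6 + V))
H(p) = 2 (H(p) = √4 = 2)
W(x, D) = 2/7 (W(x, D) = 2*(-1)/(-6 - 1) = 2*(-1)/(-7) = 2*(-1)*(-⅐) = 2/7)
-40*W(3, H(-4)) = -40*2/7 = -80/7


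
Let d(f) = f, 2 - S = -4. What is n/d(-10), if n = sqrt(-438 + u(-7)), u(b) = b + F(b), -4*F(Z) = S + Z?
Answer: -I*sqrt(1779)/20 ≈ -2.1089*I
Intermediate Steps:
S = 6 (S = 2 - 1*(-4) = 2 + 4 = 6)
F(Z) = -3/2 - Z/4 (F(Z) = -(6 + Z)/4 = -3/2 - Z/4)
u(b) = -3/2 + 3*b/4 (u(b) = b + (-3/2 - b/4) = -3/2 + 3*b/4)
n = I*sqrt(1779)/2 (n = sqrt(-438 + (-3/2 + (3/4)*(-7))) = sqrt(-438 + (-3/2 - 21/4)) = sqrt(-438 - 27/4) = sqrt(-1779/4) = I*sqrt(1779)/2 ≈ 21.089*I)
n/d(-10) = (I*sqrt(1779)/2)/(-10) = (I*sqrt(1779)/2)*(-1/10) = -I*sqrt(1779)/20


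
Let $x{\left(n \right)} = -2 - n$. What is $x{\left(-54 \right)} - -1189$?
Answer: $1241$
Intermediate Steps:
$x{\left(-54 \right)} - -1189 = \left(-2 - -54\right) - -1189 = \left(-2 + 54\right) + 1189 = 52 + 1189 = 1241$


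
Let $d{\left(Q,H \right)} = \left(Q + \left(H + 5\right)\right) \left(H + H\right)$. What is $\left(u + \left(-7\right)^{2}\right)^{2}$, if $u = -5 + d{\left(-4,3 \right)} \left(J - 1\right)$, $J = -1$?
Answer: $16$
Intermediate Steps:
$d{\left(Q,H \right)} = 2 H \left(5 + H + Q\right)$ ($d{\left(Q,H \right)} = \left(Q + \left(5 + H\right)\right) 2 H = \left(5 + H + Q\right) 2 H = 2 H \left(5 + H + Q\right)$)
$u = -53$ ($u = -5 + 2 \cdot 3 \left(5 + 3 - 4\right) \left(-1 - 1\right) = -5 + 2 \cdot 3 \cdot 4 \left(-2\right) = -5 + 24 \left(-2\right) = -5 - 48 = -53$)
$\left(u + \left(-7\right)^{2}\right)^{2} = \left(-53 + \left(-7\right)^{2}\right)^{2} = \left(-53 + 49\right)^{2} = \left(-4\right)^{2} = 16$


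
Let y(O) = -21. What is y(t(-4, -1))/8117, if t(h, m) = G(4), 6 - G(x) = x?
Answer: -21/8117 ≈ -0.0025872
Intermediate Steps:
G(x) = 6 - x
t(h, m) = 2 (t(h, m) = 6 - 1*4 = 6 - 4 = 2)
y(t(-4, -1))/8117 = -21/8117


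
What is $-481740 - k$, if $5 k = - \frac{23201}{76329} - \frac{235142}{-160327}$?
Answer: $- \frac{29476720343979091}{61187997915} \approx -4.8174 \cdot 10^{5}$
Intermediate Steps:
$k = \frac{14228406991}{61187997915}$ ($k = \frac{- \frac{23201}{76329} - \frac{235142}{-160327}}{5} = \frac{\left(-23201\right) \frac{1}{76329} - - \frac{235142}{160327}}{5} = \frac{- \frac{23201}{76329} + \frac{235142}{160327}}{5} = \frac{1}{5} \cdot \frac{14228406991}{12237599583} = \frac{14228406991}{61187997915} \approx 0.23254$)
$-481740 - k = -481740 - \frac{14228406991}{61187997915} = - \frac{29476720343979091}{61187997915}$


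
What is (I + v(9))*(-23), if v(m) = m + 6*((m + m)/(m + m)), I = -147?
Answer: 3036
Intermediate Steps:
v(m) = 6 + m (v(m) = m + 6*((2*m)/((2*m))) = m + 6*((2*m)*(1/(2*m))) = m + 6*1 = m + 6 = 6 + m)
(I + v(9))*(-23) = (-147 + (6 + 9))*(-23) = (-147 + 15)*(-23) = -132*(-23) = 3036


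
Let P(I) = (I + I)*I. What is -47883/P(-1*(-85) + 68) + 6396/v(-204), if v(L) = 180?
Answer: 2692861/78030 ≈ 34.511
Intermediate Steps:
P(I) = 2*I**2 (P(I) = (2*I)*I = 2*I**2)
-47883/P(-1*(-85) + 68) + 6396/v(-204) = -47883*1/(2*(-1*(-85) + 68)**2) + 6396/180 = -47883*1/(2*(85 + 68)**2) + 6396*(1/180) = -47883/(2*153**2) + 533/15 = -47883/(2*23409) + 533/15 = -47883/46818 + 533/15 = -47883*1/46818 + 533/15 = -15961/15606 + 533/15 = 2692861/78030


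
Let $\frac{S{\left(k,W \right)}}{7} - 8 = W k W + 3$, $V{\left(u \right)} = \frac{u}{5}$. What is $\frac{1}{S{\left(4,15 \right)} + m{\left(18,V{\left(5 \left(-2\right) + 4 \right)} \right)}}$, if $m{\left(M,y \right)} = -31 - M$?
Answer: $\frac{1}{6328} \approx 0.00015803$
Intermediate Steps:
$V{\left(u \right)} = \frac{u}{5}$ ($V{\left(u \right)} = u \frac{1}{5} = \frac{u}{5}$)
$S{\left(k,W \right)} = 77 + 7 k W^{2}$ ($S{\left(k,W \right)} = 56 + 7 \left(W k W + 3\right) = 56 + 7 \left(k W^{2} + 3\right) = 56 + 7 \left(3 + k W^{2}\right) = 56 + \left(21 + 7 k W^{2}\right) = 77 + 7 k W^{2}$)
$\frac{1}{S{\left(4,15 \right)} + m{\left(18,V{\left(5 \left(-2\right) + 4 \right)} \right)}} = \frac{1}{\left(77 + 7 \cdot 4 \cdot 15^{2}\right) - 49} = \frac{1}{\left(77 + 7 \cdot 4 \cdot 225\right) - 49} = \frac{1}{\left(77 + 6300\right) - 49} = \frac{1}{6377 - 49} = \frac{1}{6328}$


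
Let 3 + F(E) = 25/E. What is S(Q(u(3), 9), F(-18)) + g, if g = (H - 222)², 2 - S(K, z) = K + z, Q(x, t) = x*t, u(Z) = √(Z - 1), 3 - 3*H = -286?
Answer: 31597/2 - 9*√2 ≈ 15786.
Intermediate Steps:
H = 289/3 (H = 1 - ⅓*(-286) = 1 + 286/3 = 289/3 ≈ 96.333)
u(Z) = √(-1 + Z)
F(E) = -3 + 25/E
Q(x, t) = t*x
S(K, z) = 2 - K - z (S(K, z) = 2 - (K + z) = 2 + (-K - z) = 2 - K - z)
g = 142129/9 (g = (289/3 - 222)² = (-377/3)² = 142129/9 ≈ 15792.)
S(Q(u(3), 9), F(-18)) + g = (2 - 9*√(-1 + 3) - (-3 + 25/(-18))) + 142129/9 = (2 - 9*√2 - (-3 + 25*(-1/18))) + 142129/9 = (2 - 9*√2 - (-3 - 25/18)) + 142129/9 = (2 - 9*√2 - 1*(-79/18)) + 142129/9 = (2 - 9*√2 + 79/18) + 142129/9 = (115/18 - 9*√2) + 142129/9 = 31597/2 - 9*√2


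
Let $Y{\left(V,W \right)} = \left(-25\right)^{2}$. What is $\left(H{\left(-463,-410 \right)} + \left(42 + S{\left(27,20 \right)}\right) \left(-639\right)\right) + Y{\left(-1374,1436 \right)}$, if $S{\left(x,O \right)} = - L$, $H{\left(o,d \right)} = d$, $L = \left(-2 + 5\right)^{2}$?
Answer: $-20872$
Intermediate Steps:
$Y{\left(V,W \right)} = 625$
$L = 9$ ($L = 3^{2} = 9$)
$S{\left(x,O \right)} = -9$ ($S{\left(x,O \right)} = \left(-1\right) 9 = -9$)
$\left(H{\left(-463,-410 \right)} + \left(42 + S{\left(27,20 \right)}\right) \left(-639\right)\right) + Y{\left(-1374,1436 \right)} = \left(-410 + \left(42 - 9\right) \left(-639\right)\right) + 625 = \left(-410 + 33 \left(-639\right)\right) + 625 = \left(-410 - 21087\right) + 625 = -21497 + 625 = -20872$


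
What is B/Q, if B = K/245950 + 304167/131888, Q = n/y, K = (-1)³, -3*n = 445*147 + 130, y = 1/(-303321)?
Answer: 37404870881/107483773710316342000 ≈ 3.4800e-10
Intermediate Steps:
y = -1/303321 ≈ -3.2968e-6
n = -65545/3 (n = -(445*147 + 130)/3 = -(65415 + 130)/3 = -⅓*65545 = -65545/3 ≈ -21848.)
K = -1
Q = 6627058315 (Q = -65545/(3*(-1/303321)) = -65545/3*(-303321) = 6627058315)
B = 37404870881/16218926800 (B = -1/245950 + 304167/131888 = 37404870881/16218926800 ≈ 2.3062)
B/Q = (37404870881/16218926800)/6627058315 = (37404870881/16218926800)*(1/6627058315) = 37404870881/107483773710316342000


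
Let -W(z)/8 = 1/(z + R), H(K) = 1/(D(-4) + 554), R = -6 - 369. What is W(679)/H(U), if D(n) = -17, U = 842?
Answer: -537/38 ≈ -14.132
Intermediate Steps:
R = -375
H(K) = 1/537 (H(K) = 1/(-17 + 554) = 1/537)
W(z) = -8/(-375 + z) (W(z) = -8/(z - 375) = -8/(-375 + z))
W(679)/H(U) = (-8/(-375 + 679))/(1/537) = -8/304*537 = -8*1/304*537 = -1/38*537 = -537/38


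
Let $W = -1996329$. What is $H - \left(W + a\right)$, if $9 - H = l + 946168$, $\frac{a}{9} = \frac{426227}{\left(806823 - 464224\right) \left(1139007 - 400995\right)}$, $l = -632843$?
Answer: $\frac{141845554806606467}{84280724396} \approx 1.683 \cdot 10^{6}$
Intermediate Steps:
$a = \frac{1278681}{84280724396}$ ($a = 9 \frac{426227}{\left(806823 - 464224\right) \left(1139007 - 400995\right)} = 9 \frac{426227}{342599 \cdot 738012} = 9 \cdot \frac{426227}{252842173188} = \frac{1278681}{84280724396} \approx 1.5172 \cdot 10^{-5}$)
$H = -313316$ ($H = 9 - \left(-632843 + 946168\right) = 9 - 313325 = -313316$)
$H - \left(W + a\right) = -313316 - \left(-1996329 + \frac{1278681}{84280724396}\right) = -313316 - - \frac{168252054251463603}{84280724396} = -313316 + \frac{168252054251463603}{84280724396} = \frac{141845554806606467}{84280724396}$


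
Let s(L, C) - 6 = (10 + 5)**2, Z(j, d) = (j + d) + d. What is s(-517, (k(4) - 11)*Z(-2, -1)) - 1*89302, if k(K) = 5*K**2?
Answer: -89071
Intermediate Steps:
Z(j, d) = j + 2*d (Z(j, d) = (d + j) + d = j + 2*d)
s(L, C) = 231 (s(L, C) = 6 + (10 + 5)**2 = 6 + 15**2 = 6 + 225 = 231)
s(-517, (k(4) - 11)*Z(-2, -1)) - 1*89302 = 231 - 1*89302 = 231 - 89302 = -89071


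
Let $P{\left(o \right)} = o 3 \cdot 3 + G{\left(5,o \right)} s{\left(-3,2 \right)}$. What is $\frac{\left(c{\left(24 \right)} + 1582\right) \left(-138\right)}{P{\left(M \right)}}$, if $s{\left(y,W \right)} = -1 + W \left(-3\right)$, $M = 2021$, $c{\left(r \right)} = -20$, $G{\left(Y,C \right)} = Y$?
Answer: $- \frac{107778}{9077} \approx -11.874$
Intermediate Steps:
$s{\left(y,W \right)} = -1 - 3 W$
$P{\left(o \right)} = -35 + 9 o$ ($P{\left(o \right)} = o 3 \cdot 3 + 5 \left(-1 - 6\right) = 3 o 3 + 5 \left(-1 - 6\right) = 9 o + 5 \left(-7\right) = 9 o - 35 = -35 + 9 o$)
$\frac{\left(c{\left(24 \right)} + 1582\right) \left(-138\right)}{P{\left(M \right)}} = \frac{\left(-20 + 1582\right) \left(-138\right)}{-35 + 9 \cdot 2021} = \frac{1562 \left(-138\right)}{-35 + 18189} = - \frac{215556}{18154} = \left(-215556\right) \frac{1}{18154} = - \frac{107778}{9077}$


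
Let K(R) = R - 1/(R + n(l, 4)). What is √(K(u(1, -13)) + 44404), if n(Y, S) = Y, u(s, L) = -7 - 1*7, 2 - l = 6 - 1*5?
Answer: 3*√833547/13 ≈ 210.69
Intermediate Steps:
l = 1 (l = 2 - (6 - 1*5) = 2 - (6 - 5) = 2 - 1*1 = 2 - 1 = 1)
u(s, L) = -14 (u(s, L) = -7 - 7 = -14)
K(R) = R - 1/(1 + R) (K(R) = R - 1/(R + 1) = R - 1/(1 + R))
√(K(u(1, -13)) + 44404) = √((-1 - 14 + (-14)²)/(1 - 14) + 44404) = √((-1 - 14 + 196)/(-13) + 44404) = √(-1/13*181 + 44404) = √(-181/13 + 44404) = √(577071/13) = 3*√833547/13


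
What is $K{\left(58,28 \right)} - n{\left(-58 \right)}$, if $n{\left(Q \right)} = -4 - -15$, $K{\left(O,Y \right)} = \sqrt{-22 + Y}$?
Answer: $-11 + \sqrt{6} \approx -8.5505$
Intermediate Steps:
$n{\left(Q \right)} = 11$ ($n{\left(Q \right)} = -4 + 15 = 11$)
$K{\left(58,28 \right)} - n{\left(-58 \right)} = \sqrt{-22 + 28} - 11 = \sqrt{6} - 11 = -11 + \sqrt{6}$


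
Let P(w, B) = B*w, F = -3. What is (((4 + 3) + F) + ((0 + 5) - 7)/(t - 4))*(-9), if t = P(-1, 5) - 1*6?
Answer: -186/5 ≈ -37.200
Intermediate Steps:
t = -11 (t = 5*(-1) - 1*6 = -5 - 6 = -11)
(((4 + 3) + F) + ((0 + 5) - 7)/(t - 4))*(-9) = (((4 + 3) - 3) + ((0 + 5) - 7)/(-11 - 4))*(-9) = ((7 - 3) + (5 - 7)/(-15))*(-9) = (4 - 2*(-1/15))*(-9) = (4 + 2/15)*(-9) = (62/15)*(-9) = -186/5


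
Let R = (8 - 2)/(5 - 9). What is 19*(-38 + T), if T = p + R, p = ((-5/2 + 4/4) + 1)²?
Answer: -2983/4 ≈ -745.75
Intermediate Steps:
R = -3/2 (R = 6/(-4) = 6*(-¼) = -3/2 ≈ -1.5000)
p = ¼ (p = ((-5*½ + 4*(¼)) + 1)² = ((-5/2 + 1) + 1)² = (-3/2 + 1)² = (-½)² = ¼ ≈ 0.25000)
T = -5/4 (T = ¼ - 3/2 = -5/4 ≈ -1.2500)
19*(-38 + T) = 19*(-38 - 5/4) = 19*(-157/4) = -2983/4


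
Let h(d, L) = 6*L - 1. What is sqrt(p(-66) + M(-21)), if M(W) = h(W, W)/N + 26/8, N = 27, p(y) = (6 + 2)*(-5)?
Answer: 11*I*sqrt(111)/18 ≈ 6.4385*I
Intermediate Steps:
p(y) = -40 (p(y) = 8*(-5) = -40)
h(d, L) = -1 + 6*L
M(W) = 347/108 + 2*W/9 (M(W) = (-1 + 6*W)/27 + 26/8 = (-1 + 6*W)*(1/27) + 26*(1/8) = (-1/27 + 2*W/9) + 13/4 = 347/108 + 2*W/9)
sqrt(p(-66) + M(-21)) = sqrt(-40 + (347/108 + (2/9)*(-21))) = sqrt(-40 + (347/108 - 14/3)) = sqrt(-40 - 157/108) = sqrt(-4477/108) = 11*I*sqrt(111)/18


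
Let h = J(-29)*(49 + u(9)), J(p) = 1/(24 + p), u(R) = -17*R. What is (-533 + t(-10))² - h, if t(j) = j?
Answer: 1474141/5 ≈ 2.9483e+5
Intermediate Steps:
h = 104/5 (h = (49 - 17*9)/(24 - 29) = (49 - 153)/(-5) = -⅕*(-104) = 104/5 ≈ 20.800)
(-533 + t(-10))² - h = (-533 - 10)² - 1*104/5 = (-543)² - 104/5 = 294849 - 104/5 = 1474141/5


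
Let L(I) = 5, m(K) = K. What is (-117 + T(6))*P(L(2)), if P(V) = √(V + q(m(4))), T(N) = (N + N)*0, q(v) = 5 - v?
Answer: -117*√6 ≈ -286.59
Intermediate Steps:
T(N) = 0 (T(N) = (2*N)*0 = 0)
P(V) = √(1 + V) (P(V) = √(V + (5 - 1*4)) = √(V + (5 - 4)) = √(V + 1) = √(1 + V))
(-117 + T(6))*P(L(2)) = (-117 + 0)*√(1 + 5) = -117*√6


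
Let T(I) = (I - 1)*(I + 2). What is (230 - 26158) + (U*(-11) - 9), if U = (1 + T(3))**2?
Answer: -27268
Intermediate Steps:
T(I) = (-1 + I)*(2 + I)
U = 121 (U = (1 + (-2 + 3 + 3**2))**2 = (1 + (-2 + 3 + 9))**2 = (1 + 10)**2 = 11**2 = 121)
(230 - 26158) + (U*(-11) - 9) = (230 - 26158) + (121*(-11) - 9) = -25928 + (-1331 - 9) = -25928 - 1340 = -27268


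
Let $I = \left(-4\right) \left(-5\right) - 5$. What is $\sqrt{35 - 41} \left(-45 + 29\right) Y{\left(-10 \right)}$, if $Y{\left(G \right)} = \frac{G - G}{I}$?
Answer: $0$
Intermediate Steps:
$I = 15$ ($I = 20 - 5 = 15$)
$Y{\left(G \right)} = 0$ ($Y{\left(G \right)} = \frac{G - G}{15} = 0 \cdot \frac{1}{15} = 0$)
$\sqrt{35 - 41} \left(-45 + 29\right) Y{\left(-10 \right)} = \sqrt{35 - 41} \left(-45 + 29\right) 0 = \sqrt{-6} \left(-16\right) 0 = i \sqrt{6} \left(-16\right) 0 = - 16 i \sqrt{6} \cdot 0 = 0$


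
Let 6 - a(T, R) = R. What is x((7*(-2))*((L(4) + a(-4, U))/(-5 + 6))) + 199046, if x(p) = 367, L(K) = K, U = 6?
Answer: 199413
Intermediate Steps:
a(T, R) = 6 - R
x((7*(-2))*((L(4) + a(-4, U))/(-5 + 6))) + 199046 = 367 + 199046 = 199413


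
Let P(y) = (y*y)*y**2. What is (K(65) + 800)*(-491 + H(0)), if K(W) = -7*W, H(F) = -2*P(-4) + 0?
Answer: -346035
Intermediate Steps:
P(y) = y**4 (P(y) = y**2*y**2 = y**4)
H(F) = -512 (H(F) = -2*(-4)**4 + 0 = -2*256 + 0 = -512 + 0 = -512)
(K(65) + 800)*(-491 + H(0)) = (-7*65 + 800)*(-491 - 512) = (-455 + 800)*(-1003) = 345*(-1003) = -346035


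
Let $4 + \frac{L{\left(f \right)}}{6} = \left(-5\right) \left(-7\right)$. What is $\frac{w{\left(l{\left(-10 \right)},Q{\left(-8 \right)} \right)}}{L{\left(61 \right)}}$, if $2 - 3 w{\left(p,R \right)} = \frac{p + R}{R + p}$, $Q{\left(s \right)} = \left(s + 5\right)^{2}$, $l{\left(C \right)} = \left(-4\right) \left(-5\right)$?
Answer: $\frac{1}{558} \approx 0.0017921$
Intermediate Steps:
$L{\left(f \right)} = 186$ ($L{\left(f \right)} = -24 + 6 \left(\left(-5\right) \left(-7\right)\right) = -24 + 6 \cdot 35 = -24 + 210 = 186$)
$l{\left(C \right)} = 20$
$Q{\left(s \right)} = \left(5 + s\right)^{2}$
$w{\left(p,R \right)} = \frac{1}{3}$ ($w{\left(p,R \right)} = \frac{2}{3} - \frac{\left(p + R\right) \frac{1}{R + p}}{3} = \frac{2}{3} - \frac{\left(R + p\right) \frac{1}{R + p}}{3} = \frac{2}{3} - \frac{1}{3} = \frac{1}{3}$)
$\frac{w{\left(l{\left(-10 \right)},Q{\left(-8 \right)} \right)}}{L{\left(61 \right)}} = \frac{1}{3 \cdot 186} = \frac{1}{3} \cdot \frac{1}{186} = \frac{1}{558}$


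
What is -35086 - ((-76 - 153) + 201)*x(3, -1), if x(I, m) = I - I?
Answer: -35086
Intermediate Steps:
x(I, m) = 0
-35086 - ((-76 - 153) + 201)*x(3, -1) = -35086 - ((-76 - 153) + 201)*0 = -35086 - (-229 + 201)*0 = -35086 - (-28)*0 = -35086 - 1*0 = -35086 + 0 = -35086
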